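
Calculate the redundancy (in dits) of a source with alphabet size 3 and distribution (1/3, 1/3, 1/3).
0.0000 dits

Redundancy measures how far a source is from maximum entropy:
R = H_max - H(X)

Maximum entropy for 3 symbols: H_max = log_10(3) = 0.4771 dits
Actual entropy: H(X) = 0.4771 dits
Redundancy: R = 0.4771 - 0.4771 = 0.0000 dits

This redundancy represents potential for compression: the source could be compressed by 0.0000 dits per symbol.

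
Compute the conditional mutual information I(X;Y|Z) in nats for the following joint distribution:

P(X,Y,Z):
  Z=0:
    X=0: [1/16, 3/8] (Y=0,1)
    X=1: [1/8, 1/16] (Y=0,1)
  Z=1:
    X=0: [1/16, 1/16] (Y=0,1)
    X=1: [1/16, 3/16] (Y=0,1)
0.0945 nats

Conditional mutual information: I(X;Y|Z) = H(X|Z) + H(Y|Z) - H(X,Y|Z)

H(Z) = 0.6616
H(X,Z) = 1.2820 → H(X|Z) = 0.6205
H(Y,Z) = 1.2820 → H(Y|Z) = 0.6205
H(X,Y,Z) = 1.8080 → H(X,Y|Z) = 1.1465

I(X;Y|Z) = 0.6205 + 0.6205 - 1.1465 = 0.0945 nats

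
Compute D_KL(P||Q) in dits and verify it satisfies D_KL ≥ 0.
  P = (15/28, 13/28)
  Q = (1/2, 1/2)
0.0011 dits

KL divergence satisfies the Gibbs inequality: D_KL(P||Q) ≥ 0 for all distributions P, Q.

D_KL(P||Q) = Σ p(x) log(p(x)/q(x))
Term by term:
  x=0: 15/28 × log_10[(15/28)/(1/2)] = 0.0161
  x=1: 13/28 × log_10[(13/28)/(1/2)] = -0.0149
D_KL(P||Q) = 0.0011 dits

D_KL(P||Q) = 0.0011 ≥ 0 ✓

This non-negativity is a fundamental property: relative entropy cannot be negative because it measures how different Q is from P.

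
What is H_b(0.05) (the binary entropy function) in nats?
0.1985 nats

The binary entropy function is:
H(p) = -p log(p) - (1-p) log(1-p)

H(0.05) = -0.05 × log_e(0.05) - 0.95 × log_e(0.95)
H(0.05) = 0.1985 nats

Note: Binary entropy is maximized at p=0.5 (H=1 bit) and minimized at p=0 or p=1 (H=0).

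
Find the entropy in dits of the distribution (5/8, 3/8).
0.2873 dits

Shannon entropy is H(X) = -Σ p(x) log p(x).

For P = (5/8, 3/8):
H = -5/8 × log_10(5/8) -3/8 × log_10(3/8)
H = 0.2873 dits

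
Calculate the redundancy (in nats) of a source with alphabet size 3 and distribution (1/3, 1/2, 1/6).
0.0872 nats

Redundancy measures how far a source is from maximum entropy:
R = H_max - H(X)

Maximum entropy for 3 symbols: H_max = log_e(3) = 1.0986 nats
Actual entropy: H(X) = 1.0114 nats
Redundancy: R = 1.0986 - 1.0114 = 0.0872 nats

This redundancy represents potential for compression: the source could be compressed by 0.0872 nats per symbol.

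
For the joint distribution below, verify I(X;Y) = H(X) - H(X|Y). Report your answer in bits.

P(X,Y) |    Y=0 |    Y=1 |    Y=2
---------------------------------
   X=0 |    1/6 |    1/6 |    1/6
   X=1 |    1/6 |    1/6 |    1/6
I(X;Y) = 0.0000 bits

Mutual information has multiple equivalent forms:
- I(X;Y) = H(X) - H(X|Y)
- I(X;Y) = H(Y) - H(Y|X)
- I(X;Y) = H(X) + H(Y) - H(X,Y)

Computing all quantities:
H(X) = 1.0000, H(Y) = 1.5850, H(X,Y) = 2.5850
H(X|Y) = 1.0000, H(Y|X) = 1.5850

Verification:
H(X) - H(X|Y) = 1.0000 - 1.0000 = 0.0000
H(Y) - H(Y|X) = 1.5850 - 1.5850 = 0.0000
H(X) + H(Y) - H(X,Y) = 1.0000 + 1.5850 - 2.5850 = 0.0000

All forms give I(X;Y) = 0.0000 bits. ✓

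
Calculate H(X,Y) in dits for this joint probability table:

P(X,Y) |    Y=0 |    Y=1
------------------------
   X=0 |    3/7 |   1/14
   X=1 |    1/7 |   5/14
0.5200 dits

Joint entropy is H(X,Y) = -Σ_{x,y} p(x,y) log p(x,y).

Summing over all non-zero entries:
H(X,Y) = -[3/7·log_10(3/7) + 1/14·log_10(1/14) + 1/7·log_10(1/7) + 5/14·log_10(5/14)]
H(X,Y) = 0.5200 dits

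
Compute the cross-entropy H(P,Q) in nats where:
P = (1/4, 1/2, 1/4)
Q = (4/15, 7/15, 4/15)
1.0419 nats

Cross-entropy: H(P,Q) = -Σ p(x) log q(x)

Alternatively: H(P,Q) = H(P) + D_KL(P||Q)
H(P) = 1.0397 nats
D_KL(P||Q) = 0.0022 nats

H(P,Q) = 1.0397 + 0.0022 = 1.0419 nats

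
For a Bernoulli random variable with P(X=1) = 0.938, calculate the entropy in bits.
0.3353 bits

The binary entropy function is:
H(p) = -p log(p) - (1-p) log(1-p)

H(0.938) = -0.938 × log_2(0.938) - 0.062 × log_2(0.062)
H(0.938) = 0.3353 bits

Note: Binary entropy is maximized at p=0.5 (H=1 bit) and minimized at p=0 or p=1 (H=0).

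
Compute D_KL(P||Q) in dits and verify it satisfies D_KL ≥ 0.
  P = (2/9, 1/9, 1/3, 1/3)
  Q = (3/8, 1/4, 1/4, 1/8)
0.0940 dits

KL divergence satisfies the Gibbs inequality: D_KL(P||Q) ≥ 0 for all distributions P, Q.

D_KL(P||Q) = Σ p(x) log(p(x)/q(x))
Term by term:
  x=0: 2/9 × log_10[(2/9)/(3/8)] = -0.0505
  x=1: 1/9 × log_10[(1/9)/(1/4)] = -0.0391
  x=2: 1/3 × log_10[(1/3)/(1/4)] = 0.0416
  x=3: 1/3 × log_10[(1/3)/(1/8)] = 0.1420
D_KL(P||Q) = 0.0940 dits

D_KL(P||Q) = 0.0940 ≥ 0 ✓

This non-negativity is a fundamental property: relative entropy cannot be negative because it measures how different Q is from P.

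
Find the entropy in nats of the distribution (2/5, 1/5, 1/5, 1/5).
1.3322 nats

Shannon entropy is H(X) = -Σ p(x) log p(x).

For P = (2/5, 1/5, 1/5, 1/5):
H = -2/5 × log_e(2/5) -1/5 × log_e(1/5) -1/5 × log_e(1/5) -1/5 × log_e(1/5)
H = 1.3322 nats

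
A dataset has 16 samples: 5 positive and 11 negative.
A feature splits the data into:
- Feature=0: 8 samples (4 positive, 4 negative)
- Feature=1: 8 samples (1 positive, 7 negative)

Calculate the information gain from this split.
0.1243 bits

Information Gain = H(Y) - H(Y|Feature)

Before split:
P(positive) = 5/16 = 0.3125
H(Y) = 0.8960 bits

After split:
Feature=0: H = 1.0000 bits (weight = 8/16)
Feature=1: H = 0.5436 bits (weight = 8/16)
H(Y|Feature) = (8/16)×1.0000 + (8/16)×0.5436 = 0.7718 bits

Information Gain = 0.8960 - 0.7718 = 0.1243 bits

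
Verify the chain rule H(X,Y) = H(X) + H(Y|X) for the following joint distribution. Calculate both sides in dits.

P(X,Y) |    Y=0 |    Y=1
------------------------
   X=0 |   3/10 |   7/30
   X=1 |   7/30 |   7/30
H(X,Y) = 0.5993, H(X) = 0.3001, H(Y|X) = 0.2992 (all in dits)

Chain rule: H(X,Y) = H(X) + H(Y|X)

Left side — joint entropy directly:
H(X,Y) = -Σ p(x,y) log p(x,y) = 0.5993 dits

Right side — compute H(Y|X) from the conditional distributions:
P(X) = (8/15, 7/15), so H(X) = 0.3001 dits
H(Y|X) = Σ_x P(X=x) · H(Y|X=x):
  P(Y|X=0) = (9/16, 7/16), H(Y|X=0) = 0.2976, weight P(X=0) = 8/15
  P(Y|X=1) = (1/2, 1/2), H(Y|X=1) = 0.3010, weight P(X=1) = 7/15
H(Y|X) = 0.2992 dits

H(X) + H(Y|X) = 0.3001 + 0.2992 = 0.5993 dits

Both sides equal 0.5993 dits. ✓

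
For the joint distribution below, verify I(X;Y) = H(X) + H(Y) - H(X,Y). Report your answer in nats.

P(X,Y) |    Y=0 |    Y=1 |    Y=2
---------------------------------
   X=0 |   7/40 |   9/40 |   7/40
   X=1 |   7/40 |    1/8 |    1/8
I(X;Y) = 0.0074 nats

Mutual information has multiple equivalent forms:
- I(X;Y) = H(X) - H(X|Y)
- I(X;Y) = H(Y) - H(Y|X)
- I(X;Y) = H(X) + H(Y) - H(X,Y)

Computing all quantities:
H(X) = 0.6819, H(Y) = 1.0961, H(X,Y) = 1.7705
H(X|Y) = 0.6745, H(Y|X) = 1.0887

Verification:
H(X) - H(X|Y) = 0.6819 - 0.6745 = 0.0074
H(Y) - H(Y|X) = 1.0961 - 1.0887 = 0.0074
H(X) + H(Y) - H(X,Y) = 0.6819 + 1.0961 - 1.7705 = 0.0074

All forms give I(X;Y) = 0.0074 nats. ✓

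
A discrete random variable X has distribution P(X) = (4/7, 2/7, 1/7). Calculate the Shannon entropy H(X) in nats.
0.9557 nats

Shannon entropy is H(X) = -Σ p(x) log p(x).

For P = (4/7, 2/7, 1/7):
H = -4/7 × log_e(4/7) -2/7 × log_e(2/7) -1/7 × log_e(1/7)
H = 0.9557 nats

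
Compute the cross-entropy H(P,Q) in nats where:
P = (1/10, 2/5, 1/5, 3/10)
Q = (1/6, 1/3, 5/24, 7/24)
1.3020 nats

Cross-entropy: H(P,Q) = -Σ p(x) log q(x)

Alternatively: H(P,Q) = H(P) + D_KL(P||Q)
H(P) = 1.2799 nats
D_KL(P||Q) = 0.0221 nats

H(P,Q) = 1.2799 + 0.0221 = 1.3020 nats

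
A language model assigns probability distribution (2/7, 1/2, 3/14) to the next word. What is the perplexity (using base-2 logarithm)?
2.8140

Perplexity is 2^H (or exp(H) for natural log).

First, H = -Σ p log p = 1.4926 bits
Perplexity = 2^1.4926 = 2.8140

Interpretation: The model's uncertainty is equivalent to choosing uniformly among 2.8 options.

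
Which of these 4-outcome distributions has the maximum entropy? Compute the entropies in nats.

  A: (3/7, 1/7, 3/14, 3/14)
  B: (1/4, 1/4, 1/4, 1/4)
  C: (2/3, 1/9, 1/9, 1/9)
B

For a discrete distribution over n outcomes, entropy is maximized by the uniform distribution.

Computing entropies:
H(A) = 1.3013 nats
H(B) = 1.3863 nats
H(C) = 1.0027 nats

The uniform distribution (where all probabilities equal 1/4) achieves the maximum entropy of log_e(4) = 1.3863 nats.

Distribution B has the highest entropy.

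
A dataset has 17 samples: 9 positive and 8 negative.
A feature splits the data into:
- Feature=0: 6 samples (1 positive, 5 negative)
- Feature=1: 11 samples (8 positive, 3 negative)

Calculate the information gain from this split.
0.2211 bits

Information Gain = H(Y) - H(Y|Feature)

Before split:
P(positive) = 9/17 = 0.5294
H(Y) = 0.9975 bits

After split:
Feature=0: H = 0.6500 bits (weight = 6/17)
Feature=1: H = 0.8454 bits (weight = 11/17)
H(Y|Feature) = (6/17)×0.6500 + (11/17)×0.8454 = 0.7764 bits

Information Gain = 0.9975 - 0.7764 = 0.2211 bits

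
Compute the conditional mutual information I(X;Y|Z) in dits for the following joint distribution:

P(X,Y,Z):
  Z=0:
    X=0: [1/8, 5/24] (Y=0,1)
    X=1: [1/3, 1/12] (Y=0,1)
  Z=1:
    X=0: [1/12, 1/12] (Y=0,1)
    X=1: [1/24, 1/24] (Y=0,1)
0.0313 dits

Conditional mutual information: I(X;Y|Z) = H(X|Z) + H(Y|Z) - H(X,Y|Z)

H(Z) = 0.2442
H(X,Z) = 0.5371 → H(X|Z) = 0.2929
H(Y,Z) = 0.5371 → H(Y|Z) = 0.2929
H(X,Y,Z) = 0.7987 → H(X,Y|Z) = 0.5544

I(X;Y|Z) = 0.2929 + 0.2929 - 0.5544 = 0.0313 dits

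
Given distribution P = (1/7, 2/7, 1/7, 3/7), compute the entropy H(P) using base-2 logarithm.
1.8424 bits

Shannon entropy is H(X) = -Σ p(x) log p(x).

For P = (1/7, 2/7, 1/7, 3/7):
H = -1/7 × log_2(1/7) -2/7 × log_2(2/7) -1/7 × log_2(1/7) -3/7 × log_2(3/7)
H = 1.8424 bits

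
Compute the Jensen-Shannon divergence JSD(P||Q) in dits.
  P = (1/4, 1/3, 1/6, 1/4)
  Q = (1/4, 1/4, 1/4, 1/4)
0.0031 dits

Jensen-Shannon divergence is:
JSD(P||Q) = 0.5 × D_KL(P||M) + 0.5 × D_KL(Q||M)
where M = 0.5 × (P + Q) is the mixture distribution.

M = 0.5 × (1/4, 1/3, 1/6, 1/4) + 0.5 × (1/4, 1/4, 1/4, 1/4) = (1/4, 7/24, 5/24, 1/4)

D_KL(P||M) = 0.0032 dits
D_KL(Q||M) = 0.0031 dits

JSD(P||Q) = 0.5 × 0.0032 + 0.5 × 0.0031 = 0.0031 dits

Unlike KL divergence, JSD is symmetric and bounded: 0 ≤ JSD ≤ log(2).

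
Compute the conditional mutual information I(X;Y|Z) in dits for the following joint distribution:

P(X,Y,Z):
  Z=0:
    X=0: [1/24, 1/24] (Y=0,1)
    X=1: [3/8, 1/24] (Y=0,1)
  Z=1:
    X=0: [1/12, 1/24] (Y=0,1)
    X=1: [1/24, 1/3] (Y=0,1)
0.0447 dits

Conditional mutual information: I(X;Y|Z) = H(X|Z) + H(Y|Z) - H(X,Y|Z)

H(Z) = 0.3010
H(X,Z) = 0.5210 → H(X|Z) = 0.2199
H(Y,Z) = 0.5210 → H(Y|Z) = 0.2199
H(X,Y,Z) = 0.6963 → H(X,Y|Z) = 0.3952

I(X;Y|Z) = 0.2199 + 0.2199 - 0.3952 = 0.0447 dits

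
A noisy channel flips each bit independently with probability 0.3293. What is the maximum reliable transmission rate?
0.0858 bits

For a binary symmetric channel (BSC) with error probability p:
Capacity C = 1 - H(p) bits per symbol

where H(p) = -p log₂(p) - (1-p) log₂(1-p) is the binary entropy function.

H(0.3293) = 0.9142 bits
C = 1 - 0.9142 = 0.0858 bits per symbol

This means we can reliably transmit up to 0.0858 bits of information per channel use.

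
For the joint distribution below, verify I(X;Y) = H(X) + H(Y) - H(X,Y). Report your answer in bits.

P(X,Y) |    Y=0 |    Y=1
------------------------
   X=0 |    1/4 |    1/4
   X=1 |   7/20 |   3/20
I(X;Y) = 0.0303 bits

Mutual information has multiple equivalent forms:
- I(X;Y) = H(X) - H(X|Y)
- I(X;Y) = H(Y) - H(Y|X)
- I(X;Y) = H(X) + H(Y) - H(X,Y)

Computing all quantities:
H(X) = 1.0000, H(Y) = 0.9710, H(X,Y) = 1.9406
H(X|Y) = 0.9697, H(Y|X) = 0.9406

Verification:
H(X) - H(X|Y) = 1.0000 - 0.9697 = 0.0303
H(Y) - H(Y|X) = 0.9710 - 0.9406 = 0.0303
H(X) + H(Y) - H(X,Y) = 1.0000 + 0.9710 - 1.9406 = 0.0303

All forms give I(X;Y) = 0.0303 bits. ✓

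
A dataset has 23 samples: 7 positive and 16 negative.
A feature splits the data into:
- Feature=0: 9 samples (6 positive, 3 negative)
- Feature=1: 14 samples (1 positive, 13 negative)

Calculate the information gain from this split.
0.3012 bits

Information Gain = H(Y) - H(Y|Feature)

Before split:
P(positive) = 7/23 = 0.3043
H(Y) = 0.8865 bits

After split:
Feature=0: H = 0.9183 bits (weight = 9/23)
Feature=1: H = 0.3712 bits (weight = 14/23)
H(Y|Feature) = (9/23)×0.9183 + (14/23)×0.3712 = 0.5853 bits

Information Gain = 0.8865 - 0.5853 = 0.3012 bits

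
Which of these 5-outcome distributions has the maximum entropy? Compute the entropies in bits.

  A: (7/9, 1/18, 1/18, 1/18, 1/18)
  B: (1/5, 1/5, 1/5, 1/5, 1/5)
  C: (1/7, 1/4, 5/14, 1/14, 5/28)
B

For a discrete distribution over n outcomes, entropy is maximized by the uniform distribution.

Computing entropies:
H(A) = 1.2086 bits
H(B) = 2.3219 bits
H(C) = 2.1473 bits

The uniform distribution (where all probabilities equal 1/5) achieves the maximum entropy of log_2(5) = 2.3219 bits.

Distribution B has the highest entropy.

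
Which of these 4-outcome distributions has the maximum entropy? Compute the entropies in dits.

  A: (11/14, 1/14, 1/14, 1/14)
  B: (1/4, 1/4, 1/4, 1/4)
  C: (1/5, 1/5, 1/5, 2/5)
B

For a discrete distribution over n outcomes, entropy is maximized by the uniform distribution.

Computing entropies:
H(A) = 0.3279 dits
H(B) = 0.6021 dits
H(C) = 0.5786 dits

The uniform distribution (where all probabilities equal 1/4) achieves the maximum entropy of log_10(4) = 0.6021 dits.

Distribution B has the highest entropy.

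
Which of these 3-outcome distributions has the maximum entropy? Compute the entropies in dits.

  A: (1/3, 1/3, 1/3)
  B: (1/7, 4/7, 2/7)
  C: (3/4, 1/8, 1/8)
A

For a discrete distribution over n outcomes, entropy is maximized by the uniform distribution.

Computing entropies:
H(A) = 0.4771 dits
H(B) = 0.4151 dits
H(C) = 0.3195 dits

The uniform distribution (where all probabilities equal 1/3) achieves the maximum entropy of log_10(3) = 0.4771 dits.

Distribution A has the highest entropy.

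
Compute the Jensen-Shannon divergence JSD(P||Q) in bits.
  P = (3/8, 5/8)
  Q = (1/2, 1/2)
0.0115 bits

Jensen-Shannon divergence is:
JSD(P||Q) = 0.5 × D_KL(P||M) + 0.5 × D_KL(Q||M)
where M = 0.5 × (P + Q) is the mixture distribution.

M = 0.5 × (3/8, 5/8) + 0.5 × (1/2, 1/2) = (7/16, 9/16)

D_KL(P||M) = 0.0116 bits
D_KL(Q||M) = 0.0114 bits

JSD(P||Q) = 0.5 × 0.0116 + 0.5 × 0.0114 = 0.0115 bits

Unlike KL divergence, JSD is symmetric and bounded: 0 ≤ JSD ≤ log(2).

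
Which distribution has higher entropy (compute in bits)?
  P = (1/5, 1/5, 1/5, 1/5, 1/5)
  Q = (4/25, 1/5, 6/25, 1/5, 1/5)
P

Computing entropies in bits:
H(P) = 2.3219
H(Q) = 2.3103

Distribution P has higher entropy.

Intuition: The distribution closer to uniform (more spread out) has higher entropy.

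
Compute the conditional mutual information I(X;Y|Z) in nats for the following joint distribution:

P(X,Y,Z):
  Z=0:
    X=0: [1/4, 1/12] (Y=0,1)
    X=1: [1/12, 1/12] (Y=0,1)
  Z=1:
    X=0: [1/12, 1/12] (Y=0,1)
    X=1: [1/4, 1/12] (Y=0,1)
0.0306 nats

Conditional mutual information: I(X;Y|Z) = H(X|Z) + H(Y|Z) - H(X,Y|Z)

H(Z) = 0.6931
H(X,Z) = 1.3297 → H(X|Z) = 0.6365
H(Y,Z) = 1.3297 → H(Y|Z) = 0.6365
H(X,Y,Z) = 1.9356 → H(X,Y|Z) = 1.2425

I(X;Y|Z) = 0.6365 + 0.6365 - 1.2425 = 0.0306 nats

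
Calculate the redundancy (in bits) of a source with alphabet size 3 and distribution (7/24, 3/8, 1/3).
0.0075 bits

Redundancy measures how far a source is from maximum entropy:
R = H_max - H(X)

Maximum entropy for 3 symbols: H_max = log_2(3) = 1.5850 bits
Actual entropy: H(X) = 1.5774 bits
Redundancy: R = 1.5850 - 1.5774 = 0.0075 bits

This redundancy represents potential for compression: the source could be compressed by 0.0075 bits per symbol.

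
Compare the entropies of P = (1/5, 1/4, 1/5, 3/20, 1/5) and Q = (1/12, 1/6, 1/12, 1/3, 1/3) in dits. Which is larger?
P

Computing entropies in dits:
H(P) = 0.6935
H(Q) = 0.6276

Distribution P has higher entropy.

Intuition: The distribution closer to uniform (more spread out) has higher entropy.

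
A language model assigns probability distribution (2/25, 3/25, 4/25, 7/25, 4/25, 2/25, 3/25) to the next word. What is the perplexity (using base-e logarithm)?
6.3970

Perplexity is e^H (or exp(H) for natural log).

First, H = -Σ p log p = 1.8558 nats
Perplexity = e^1.8558 = 6.3970

Interpretation: The model's uncertainty is equivalent to choosing uniformly among 6.4 options.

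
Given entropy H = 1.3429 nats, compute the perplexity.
3.8301

Perplexity is e^H (or exp(H) for natural log).

H = 1.3429 nats
Perplexity = e^1.3429 = 3.8301

Interpretation: The model's uncertainty is equivalent to choosing uniformly among 3.8 options.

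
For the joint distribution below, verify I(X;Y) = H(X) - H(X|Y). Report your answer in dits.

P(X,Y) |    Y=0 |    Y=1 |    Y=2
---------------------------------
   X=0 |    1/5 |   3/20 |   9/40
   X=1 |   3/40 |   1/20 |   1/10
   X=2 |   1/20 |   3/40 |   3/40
I(X;Y) = 0.0034 dits

Mutual information has multiple equivalent forms:
- I(X;Y) = H(X) - H(X|Y)
- I(X;Y) = H(Y) - H(Y|X)
- I(X;Y) = H(X) + H(Y) - H(X,Y)

Computing all quantities:
H(X) = 0.4237, H(Y) = 0.4720, H(X,Y) = 0.8924
H(X|Y) = 0.4204, H(Y|X) = 0.4686

Verification:
H(X) - H(X|Y) = 0.4237 - 0.4204 = 0.0034
H(Y) - H(Y|X) = 0.4720 - 0.4686 = 0.0034
H(X) + H(Y) - H(X,Y) = 0.4237 + 0.4720 - 0.8924 = 0.0034

All forms give I(X;Y) = 0.0034 dits. ✓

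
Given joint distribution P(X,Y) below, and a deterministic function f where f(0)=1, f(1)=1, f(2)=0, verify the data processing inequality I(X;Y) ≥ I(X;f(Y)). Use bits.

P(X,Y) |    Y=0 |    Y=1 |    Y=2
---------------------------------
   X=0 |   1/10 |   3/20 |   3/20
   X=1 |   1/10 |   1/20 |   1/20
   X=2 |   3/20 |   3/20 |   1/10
I(X;Y) = 0.0323, I(X;f(Y)) = 0.0128, inequality holds: 0.0323 ≥ 0.0128

Data Processing Inequality: For any Markov chain X → Y → Z, we have I(X;Y) ≥ I(X;Z).

Here Z = f(Y) is a deterministic function of Y, forming X → Y → Z.

Original I(X;Y) = 0.0323 bits

After applying f:
P(X,Z) where Z=f(Y):
- P(X,Z=0) = P(X,Y=2)
- P(X,Z=1) = P(X,Y=0) + P(X,Y=1)

I(X;Z) = I(X;f(Y)) = 0.0128 bits

Verification: 0.0323 ≥ 0.0128 ✓

Information cannot be created by processing; the function f can only lose information about X.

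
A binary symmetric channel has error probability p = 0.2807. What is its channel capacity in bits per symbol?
0.1436 bits

For a binary symmetric channel (BSC) with error probability p:
Capacity C = 1 - H(p) bits per symbol

where H(p) = -p log₂(p) - (1-p) log₂(1-p) is the binary entropy function.

H(0.2807) = 0.8564 bits
C = 1 - 0.8564 = 0.1436 bits per symbol

This means we can reliably transmit up to 0.1436 bits of information per channel use.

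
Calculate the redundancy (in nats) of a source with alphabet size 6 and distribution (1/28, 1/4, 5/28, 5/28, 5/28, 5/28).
0.0956 nats

Redundancy measures how far a source is from maximum entropy:
R = H_max - H(X)

Maximum entropy for 6 symbols: H_max = log_e(6) = 1.7918 nats
Actual entropy: H(X) = 1.6961 nats
Redundancy: R = 1.7918 - 1.6961 = 0.0956 nats

This redundancy represents potential for compression: the source could be compressed by 0.0956 nats per symbol.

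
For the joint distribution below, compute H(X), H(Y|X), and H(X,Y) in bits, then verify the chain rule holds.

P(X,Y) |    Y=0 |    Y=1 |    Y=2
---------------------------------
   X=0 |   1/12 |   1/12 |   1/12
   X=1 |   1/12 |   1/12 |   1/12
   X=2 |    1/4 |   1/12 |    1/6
H(X,Y) = 3.0221, H(X) = 1.5000, H(Y|X) = 1.5221 (all in bits)

Chain rule: H(X,Y) = H(X) + H(Y|X)

Left side — joint entropy directly:
H(X,Y) = -Σ p(x,y) log p(x,y) = 3.0221 bits

Right side — compute H(Y|X) from the conditional distributions:
P(X) = (1/4, 1/4, 1/2), so H(X) = 1.5000 bits
H(Y|X) = Σ_x P(X=x) · H(Y|X=x):
  P(Y|X=0) = (1/3, 1/3, 1/3), H(Y|X=0) = 1.5850, weight P(X=0) = 1/4
  P(Y|X=1) = (1/3, 1/3, 1/3), H(Y|X=1) = 1.5850, weight P(X=1) = 1/4
  P(Y|X=2) = (1/2, 1/6, 1/3), H(Y|X=2) = 1.4591, weight P(X=2) = 1/2
H(Y|X) = 1.5221 bits

H(X) + H(Y|X) = 1.5000 + 1.5221 = 3.0221 bits

Both sides equal 3.0221 bits. ✓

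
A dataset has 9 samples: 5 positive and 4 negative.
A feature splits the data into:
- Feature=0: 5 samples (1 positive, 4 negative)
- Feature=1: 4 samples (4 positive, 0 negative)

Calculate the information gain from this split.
0.5900 bits

Information Gain = H(Y) - H(Y|Feature)

Before split:
P(positive) = 5/9 = 0.5556
H(Y) = 0.9911 bits

After split:
Feature=0: H = 0.7219 bits (weight = 5/9)
Feature=1: H = 0.0000 bits (weight = 4/9)
H(Y|Feature) = (5/9)×0.7219 + (4/9)×0.0000 = 0.4011 bits

Information Gain = 0.9911 - 0.4011 = 0.5900 bits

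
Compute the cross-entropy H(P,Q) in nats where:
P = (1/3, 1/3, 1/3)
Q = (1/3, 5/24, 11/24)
1.1491 nats

Cross-entropy: H(P,Q) = -Σ p(x) log q(x)

Alternatively: H(P,Q) = H(P) + D_KL(P||Q)
H(P) = 1.0986 nats
D_KL(P||Q) = 0.0505 nats

H(P,Q) = 1.0986 + 0.0505 = 1.1491 nats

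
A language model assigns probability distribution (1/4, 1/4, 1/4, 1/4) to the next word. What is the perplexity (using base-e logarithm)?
4.0000

Perplexity is e^H (or exp(H) for natural log).

First, H = -Σ p log p = 1.3863 nats
Perplexity = e^1.3863 = 4.0000

Interpretation: The model's uncertainty is equivalent to choosing uniformly among 4.0 options.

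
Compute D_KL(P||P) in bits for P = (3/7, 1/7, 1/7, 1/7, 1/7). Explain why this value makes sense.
0.0000 bits

KL divergence satisfies the Gibbs inequality: D_KL(P||Q) ≥ 0 for all distributions P, Q.

D_KL(P||Q) = Σ p(x) log(p(x)/q(x))
Each term is p(x) × log_2(p(x)/p(x)) = p(x) × log_2(1) = 0, so the sum is 0.
D_KL(P||Q) = 0.0000 bits

When P = Q, the KL divergence is exactly 0, as there is no 'divergence' between identical distributions.

This non-negativity is a fundamental property: relative entropy cannot be negative because it measures how different Q is from P.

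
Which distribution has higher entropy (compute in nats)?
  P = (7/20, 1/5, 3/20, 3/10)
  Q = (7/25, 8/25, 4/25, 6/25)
Q

Computing entropies in nats:
H(P) = 1.3351
H(Q) = 1.3568

Distribution Q has higher entropy.

Intuition: The distribution closer to uniform (more spread out) has higher entropy.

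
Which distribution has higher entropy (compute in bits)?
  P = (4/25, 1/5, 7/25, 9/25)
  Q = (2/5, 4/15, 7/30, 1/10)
P

Computing entropies in bits:
H(P) = 1.9322
H(Q) = 1.8594

Distribution P has higher entropy.

Intuition: The distribution closer to uniform (more spread out) has higher entropy.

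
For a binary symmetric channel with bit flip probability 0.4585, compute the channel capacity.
0.0050 bits

For a binary symmetric channel (BSC) with error probability p:
Capacity C = 1 - H(p) bits per symbol

where H(p) = -p log₂(p) - (1-p) log₂(1-p) is the binary entropy function.

H(0.4585) = 0.9950 bits
C = 1 - 0.9950 = 0.0050 bits per symbol

This means we can reliably transmit up to 0.0050 bits of information per channel use.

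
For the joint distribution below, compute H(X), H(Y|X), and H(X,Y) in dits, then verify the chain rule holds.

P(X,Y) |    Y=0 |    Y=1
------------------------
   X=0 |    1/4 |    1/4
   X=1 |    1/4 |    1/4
H(X,Y) = 0.6021, H(X) = 0.3010, H(Y|X) = 0.3010 (all in dits)

Chain rule: H(X,Y) = H(X) + H(Y|X)

Left side — joint entropy directly:
H(X,Y) = -Σ p(x,y) log p(x,y) = 0.6021 dits

Right side — compute H(Y|X) from the conditional distributions:
P(X) = (1/2, 1/2), so H(X) = 0.3010 dits
H(Y|X) = Σ_x P(X=x) · H(Y|X=x):
  P(Y|X=0) = (1/2, 1/2), H(Y|X=0) = 0.3010, weight P(X=0) = 1/2
  P(Y|X=1) = (1/2, 1/2), H(Y|X=1) = 0.3010, weight P(X=1) = 1/2
H(Y|X) = 0.3010 dits

H(X) + H(Y|X) = 0.3010 + 0.3010 = 0.6021 dits

Both sides equal 0.6021 dits. ✓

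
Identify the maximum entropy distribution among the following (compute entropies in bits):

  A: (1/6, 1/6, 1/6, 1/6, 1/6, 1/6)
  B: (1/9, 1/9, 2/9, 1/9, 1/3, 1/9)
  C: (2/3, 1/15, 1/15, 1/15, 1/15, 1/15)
A

For a discrete distribution over n outcomes, entropy is maximized by the uniform distribution.

Computing entropies:
H(A) = 2.5850 bits
H(B) = 2.4194 bits
H(C) = 1.6923 bits

The uniform distribution (where all probabilities equal 1/6) achieves the maximum entropy of log_2(6) = 2.5850 bits.

Distribution A has the highest entropy.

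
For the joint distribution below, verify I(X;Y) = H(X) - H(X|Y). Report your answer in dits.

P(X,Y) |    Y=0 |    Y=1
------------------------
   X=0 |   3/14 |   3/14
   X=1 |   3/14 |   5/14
I(X;Y) = 0.0034 dits

Mutual information has multiple equivalent forms:
- I(X;Y) = H(X) - H(X|Y)
- I(X;Y) = H(Y) - H(Y|X)
- I(X;Y) = H(X) + H(Y) - H(X,Y)

Computing all quantities:
H(X) = 0.2966, H(Y) = 0.2966, H(X,Y) = 0.5898
H(X|Y) = 0.2932, H(Y|X) = 0.2932

Verification:
H(X) - H(X|Y) = 0.2966 - 0.2932 = 0.0034
H(Y) - H(Y|X) = 0.2966 - 0.2932 = 0.0034
H(X) + H(Y) - H(X,Y) = 0.2966 + 0.2966 - 0.5898 = 0.0034

All forms give I(X;Y) = 0.0034 dits. ✓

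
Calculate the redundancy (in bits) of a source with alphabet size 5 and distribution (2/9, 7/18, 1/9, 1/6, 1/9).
0.1746 bits

Redundancy measures how far a source is from maximum entropy:
R = H_max - H(X)

Maximum entropy for 5 symbols: H_max = log_2(5) = 2.3219 bits
Actual entropy: H(X) = 2.1473 bits
Redundancy: R = 2.3219 - 2.1473 = 0.1746 bits

This redundancy represents potential for compression: the source could be compressed by 0.1746 bits per symbol.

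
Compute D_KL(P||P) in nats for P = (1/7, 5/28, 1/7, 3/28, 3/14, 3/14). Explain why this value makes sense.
0.0000 nats

KL divergence satisfies the Gibbs inequality: D_KL(P||Q) ≥ 0 for all distributions P, Q.

D_KL(P||Q) = Σ p(x) log(p(x)/q(x))
Each term is p(x) × log_e(p(x)/p(x)) = p(x) × log_e(1) = 0, so the sum is 0.
D_KL(P||Q) = 0.0000 nats

When P = Q, the KL divergence is exactly 0, as there is no 'divergence' between identical distributions.

This non-negativity is a fundamental property: relative entropy cannot be negative because it measures how different Q is from P.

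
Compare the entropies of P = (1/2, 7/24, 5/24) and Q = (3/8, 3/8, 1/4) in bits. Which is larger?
Q

Computing entropies in bits:
H(P) = 1.4899
H(Q) = 1.5613

Distribution Q has higher entropy.

Intuition: The distribution closer to uniform (more spread out) has higher entropy.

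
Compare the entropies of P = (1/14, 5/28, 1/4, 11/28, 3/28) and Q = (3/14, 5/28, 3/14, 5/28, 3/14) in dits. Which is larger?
Q

Computing entropies in dits:
H(P) = 0.6293
H(Q) = 0.6973

Distribution Q has higher entropy.

Intuition: The distribution closer to uniform (more spread out) has higher entropy.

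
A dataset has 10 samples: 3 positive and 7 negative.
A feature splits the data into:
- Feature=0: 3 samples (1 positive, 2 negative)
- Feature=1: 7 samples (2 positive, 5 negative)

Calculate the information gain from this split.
0.0016 bits

Information Gain = H(Y) - H(Y|Feature)

Before split:
P(positive) = 3/10 = 0.3000
H(Y) = 0.8813 bits

After split:
Feature=0: H = 0.9183 bits (weight = 3/10)
Feature=1: H = 0.8631 bits (weight = 7/10)
H(Y|Feature) = (3/10)×0.9183 + (7/10)×0.8631 = 0.8797 bits

Information Gain = 0.8813 - 0.8797 = 0.0016 bits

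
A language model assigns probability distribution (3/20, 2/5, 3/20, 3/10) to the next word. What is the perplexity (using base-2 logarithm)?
3.6577

Perplexity is 2^H (or exp(H) for natural log).

First, H = -Σ p log p = 1.8710 bits
Perplexity = 2^1.8710 = 3.6577

Interpretation: The model's uncertainty is equivalent to choosing uniformly among 3.7 options.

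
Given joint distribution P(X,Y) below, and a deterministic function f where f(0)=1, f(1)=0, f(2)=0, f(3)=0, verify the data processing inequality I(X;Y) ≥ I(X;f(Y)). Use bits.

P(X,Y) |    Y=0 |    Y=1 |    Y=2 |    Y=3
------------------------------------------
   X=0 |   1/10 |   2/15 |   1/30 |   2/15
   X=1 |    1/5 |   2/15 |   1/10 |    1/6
I(X;Y) = 0.0233, I(X;f(Y)) = 0.0058, inequality holds: 0.0233 ≥ 0.0058

Data Processing Inequality: For any Markov chain X → Y → Z, we have I(X;Y) ≥ I(X;Z).

Here Z = f(Y) is a deterministic function of Y, forming X → Y → Z.

Original I(X;Y) = 0.0233 bits

After applying f:
P(X,Z) where Z=f(Y):
- P(X,Z=0) = P(X,Y=1) + P(X,Y=2) + P(X,Y=3)
- P(X,Z=1) = P(X,Y=0)

I(X;Z) = I(X;f(Y)) = 0.0058 bits

Verification: 0.0233 ≥ 0.0058 ✓

Information cannot be created by processing; the function f can only lose information about X.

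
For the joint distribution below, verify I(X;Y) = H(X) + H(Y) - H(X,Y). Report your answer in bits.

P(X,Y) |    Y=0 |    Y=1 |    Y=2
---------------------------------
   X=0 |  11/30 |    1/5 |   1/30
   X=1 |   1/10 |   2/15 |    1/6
I(X;Y) = 0.1675 bits

Mutual information has multiple equivalent forms:
- I(X;Y) = H(X) - H(X|Y)
- I(X;Y) = H(Y) - H(Y|X)
- I(X;Y) = H(X) + H(Y) - H(X,Y)

Computing all quantities:
H(X) = 0.9710, H(Y) = 1.5058, H(X,Y) = 2.3093
H(X|Y) = 0.8035, H(Y|X) = 1.3383

Verification:
H(X) - H(X|Y) = 0.9710 - 0.8035 = 0.1675
H(Y) - H(Y|X) = 1.5058 - 1.3383 = 0.1675
H(X) + H(Y) - H(X,Y) = 0.9710 + 1.5058 - 2.3093 = 0.1675

All forms give I(X;Y) = 0.1675 bits. ✓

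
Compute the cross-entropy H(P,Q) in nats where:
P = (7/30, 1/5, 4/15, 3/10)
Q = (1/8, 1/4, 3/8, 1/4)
1.4399 nats

Cross-entropy: H(P,Q) = -Σ p(x) log q(x)

Alternatively: H(P,Q) = H(P) + D_KL(P||Q)
H(P) = 1.3751 nats
D_KL(P||Q) = 0.0648 nats

H(P,Q) = 1.3751 + 0.0648 = 1.4399 nats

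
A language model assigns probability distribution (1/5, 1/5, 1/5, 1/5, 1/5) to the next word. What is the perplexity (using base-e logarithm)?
5.0000

Perplexity is e^H (or exp(H) for natural log).

First, H = -Σ p log p = 1.6094 nats
Perplexity = e^1.6094 = 5.0000

Interpretation: The model's uncertainty is equivalent to choosing uniformly among 5.0 options.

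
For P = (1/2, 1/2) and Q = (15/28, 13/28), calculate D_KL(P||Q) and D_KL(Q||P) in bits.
D_KL(P||Q) = 0.0037, D_KL(Q||P) = 0.0037

KL divergence is not symmetric: D_KL(P||Q) ≠ D_KL(Q||P) in general.

D_KL(P||Q) = 0.0037 bits
D_KL(Q||P) = 0.0037 bits

In this case they happen to be equal (to 4 decimal places).

This asymmetry is why KL divergence is not a true distance metric.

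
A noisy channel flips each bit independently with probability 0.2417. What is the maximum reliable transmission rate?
0.2021 bits

For a binary symmetric channel (BSC) with error probability p:
Capacity C = 1 - H(p) bits per symbol

where H(p) = -p log₂(p) - (1-p) log₂(1-p) is the binary entropy function.

H(0.2417) = 0.7979 bits
C = 1 - 0.7979 = 0.2021 bits per symbol

This means we can reliably transmit up to 0.2021 bits of information per channel use.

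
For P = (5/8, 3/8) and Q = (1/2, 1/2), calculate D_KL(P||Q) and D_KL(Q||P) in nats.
D_KL(P||Q) = 0.0316, D_KL(Q||P) = 0.0323

KL divergence is not symmetric: D_KL(P||Q) ≠ D_KL(Q||P) in general.

D_KL(P||Q) = 0.0316 nats
D_KL(Q||P) = 0.0323 nats

No, they are not equal!

This asymmetry is why KL divergence is not a true distance metric.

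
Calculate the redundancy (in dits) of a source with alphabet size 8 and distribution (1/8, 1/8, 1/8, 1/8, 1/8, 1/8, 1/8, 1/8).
0.0000 dits

Redundancy measures how far a source is from maximum entropy:
R = H_max - H(X)

Maximum entropy for 8 symbols: H_max = log_10(8) = 0.9031 dits
Actual entropy: H(X) = 0.9031 dits
Redundancy: R = 0.9031 - 0.9031 = 0.0000 dits

This redundancy represents potential for compression: the source could be compressed by 0.0000 dits per symbol.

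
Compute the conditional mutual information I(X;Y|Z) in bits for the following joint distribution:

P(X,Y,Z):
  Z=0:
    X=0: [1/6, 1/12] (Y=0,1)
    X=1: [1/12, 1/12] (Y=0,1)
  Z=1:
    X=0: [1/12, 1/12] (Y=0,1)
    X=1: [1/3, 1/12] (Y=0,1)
0.0443 bits

Conditional mutual information: I(X;Y|Z) = H(X|Z) + H(Y|Z) - H(X,Y|Z)

H(Z) = 0.9799
H(X,Z) = 1.8879 → H(X|Z) = 0.9080
H(Y,Z) = 1.8879 → H(Y|Z) = 0.9080
H(X,Y,Z) = 2.7516 → H(X,Y|Z) = 1.7718

I(X;Y|Z) = 0.9080 + 0.9080 - 1.7718 = 0.0443 bits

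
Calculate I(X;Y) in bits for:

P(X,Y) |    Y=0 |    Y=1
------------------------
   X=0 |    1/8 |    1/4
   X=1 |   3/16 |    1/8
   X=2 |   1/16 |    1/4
0.0810 bits

Mutual information: I(X;Y) = H(X) + H(Y) - H(X,Y)

Marginals:
P(X) = (3/8, 5/16, 5/16), H(X) = 1.5794 bits
P(Y) = (3/8, 5/8), H(Y) = 0.9544 bits

Joint entropy: H(X,Y) = 2.4528 bits

I(X;Y) = 1.5794 + 0.9544 - 2.4528 = 0.0810 bits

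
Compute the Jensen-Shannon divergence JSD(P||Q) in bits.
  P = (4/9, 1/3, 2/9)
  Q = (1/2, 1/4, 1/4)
0.0061 bits

Jensen-Shannon divergence is:
JSD(P||Q) = 0.5 × D_KL(P||M) + 0.5 × D_KL(Q||M)
where M = 0.5 × (P + Q) is the mixture distribution.

M = 0.5 × (4/9, 1/3, 2/9) + 0.5 × (1/2, 1/4, 1/4) = (17/36, 7/24, 0.236111)

D_KL(P||M) = 0.0059 bits
D_KL(Q||M) = 0.0062 bits

JSD(P||Q) = 0.5 × 0.0059 + 0.5 × 0.0062 = 0.0061 bits

Unlike KL divergence, JSD is symmetric and bounded: 0 ≤ JSD ≤ log(2).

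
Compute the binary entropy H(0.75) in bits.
0.8113 bits

The binary entropy function is:
H(p) = -p log(p) - (1-p) log(1-p)

H(0.75) = -0.75 × log_2(0.75) - 0.25 × log_2(0.25)
H(0.75) = 0.8113 bits

Note: Binary entropy is maximized at p=0.5 (H=1 bit) and minimized at p=0 or p=1 (H=0).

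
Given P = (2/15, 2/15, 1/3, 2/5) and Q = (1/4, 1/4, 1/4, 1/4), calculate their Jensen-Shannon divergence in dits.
0.0129 dits

Jensen-Shannon divergence is:
JSD(P||Q) = 0.5 × D_KL(P||M) + 0.5 × D_KL(Q||M)
where M = 0.5 × (P + Q) is the mixture distribution.

M = 0.5 × (2/15, 2/15, 1/3, 2/5) + 0.5 × (1/4, 1/4, 1/4, 1/4) = (0.191667, 0.191667, 7/24, 13/40)

D_KL(P||M) = 0.0134 dits
D_KL(Q||M) = 0.0125 dits

JSD(P||Q) = 0.5 × 0.0134 + 0.5 × 0.0125 = 0.0129 dits

Unlike KL divergence, JSD is symmetric and bounded: 0 ≤ JSD ≤ log(2).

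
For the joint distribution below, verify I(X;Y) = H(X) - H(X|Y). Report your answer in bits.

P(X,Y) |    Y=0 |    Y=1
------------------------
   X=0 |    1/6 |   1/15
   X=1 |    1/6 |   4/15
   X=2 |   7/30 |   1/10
I(X;Y) = 0.0754 bits

Mutual information has multiple equivalent forms:
- I(X;Y) = H(X) - H(X|Y)
- I(X;Y) = H(Y) - H(Y|X)
- I(X;Y) = H(X) + H(Y) - H(X,Y)

Computing all quantities:
H(X) = 1.5410, H(Y) = 0.9871, H(X,Y) = 2.4527
H(X|Y) = 1.4656, H(Y|X) = 0.9117

Verification:
H(X) - H(X|Y) = 1.5410 - 1.4656 = 0.0754
H(Y) - H(Y|X) = 0.9871 - 0.9117 = 0.0754
H(X) + H(Y) - H(X,Y) = 1.5410 + 0.9871 - 2.4527 = 0.0754

All forms give I(X;Y) = 0.0754 bits. ✓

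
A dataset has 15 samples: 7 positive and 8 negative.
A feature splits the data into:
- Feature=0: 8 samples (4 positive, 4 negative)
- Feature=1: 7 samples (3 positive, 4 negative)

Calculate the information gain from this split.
0.0037 bits

Information Gain = H(Y) - H(Y|Feature)

Before split:
P(positive) = 7/15 = 0.4667
H(Y) = 0.9968 bits

After split:
Feature=0: H = 1.0000 bits (weight = 8/15)
Feature=1: H = 0.9852 bits (weight = 7/15)
H(Y|Feature) = (8/15)×1.0000 + (7/15)×0.9852 = 0.9931 bits

Information Gain = 0.9968 - 0.9931 = 0.0037 bits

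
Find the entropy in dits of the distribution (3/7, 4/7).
0.2966 dits

Shannon entropy is H(X) = -Σ p(x) log p(x).

For P = (3/7, 4/7):
H = -3/7 × log_10(3/7) -4/7 × log_10(4/7)
H = 0.2966 dits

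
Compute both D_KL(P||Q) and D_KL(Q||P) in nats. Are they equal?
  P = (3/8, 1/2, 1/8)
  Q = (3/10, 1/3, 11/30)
D_KL(P||Q) = 0.1519, D_KL(Q||P) = 0.1925

KL divergence is not symmetric: D_KL(P||Q) ≠ D_KL(Q||P) in general.

D_KL(P||Q) = 0.1519 nats
D_KL(Q||P) = 0.1925 nats

No, they are not equal!

This asymmetry is why KL divergence is not a true distance metric.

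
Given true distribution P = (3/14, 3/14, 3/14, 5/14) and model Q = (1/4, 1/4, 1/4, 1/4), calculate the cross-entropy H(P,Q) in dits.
0.6021 dits

Cross-entropy: H(P,Q) = -Σ p(x) log q(x)

Alternatively: H(P,Q) = H(P) + D_KL(P||Q)
H(P) = 0.5898 dits
D_KL(P||Q) = 0.0123 dits

H(P,Q) = 0.5898 + 0.0123 = 0.6021 dits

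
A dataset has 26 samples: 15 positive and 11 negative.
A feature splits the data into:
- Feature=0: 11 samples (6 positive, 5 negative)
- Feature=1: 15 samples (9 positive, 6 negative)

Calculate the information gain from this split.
0.0021 bits

Information Gain = H(Y) - H(Y|Feature)

Before split:
P(positive) = 15/26 = 0.5769
H(Y) = 0.9829 bits

After split:
Feature=0: H = 0.9940 bits (weight = 11/26)
Feature=1: H = 0.9710 bits (weight = 15/26)
H(Y|Feature) = (11/26)×0.9940 + (15/26)×0.9710 = 0.9807 bits

Information Gain = 0.9829 - 0.9807 = 0.0021 bits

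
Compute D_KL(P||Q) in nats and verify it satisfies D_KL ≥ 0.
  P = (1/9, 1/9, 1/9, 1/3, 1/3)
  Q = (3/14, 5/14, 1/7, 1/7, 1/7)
0.3342 nats

KL divergence satisfies the Gibbs inequality: D_KL(P||Q) ≥ 0 for all distributions P, Q.

D_KL(P||Q) = Σ p(x) log(p(x)/q(x))
Term by term:
  x=0: 1/9 × log_e[(1/9)/(3/14)] = -0.0730
  x=1: 1/9 × log_e[(1/9)/(5/14)] = -0.1297
  x=2: 1/9 × log_e[(1/9)/(1/7)] = -0.0279
  x=3: 1/3 × log_e[(1/3)/(1/7)] = 0.2824
  x=4: 1/3 × log_e[(1/3)/(1/7)] = 0.2824
D_KL(P||Q) = 0.3342 nats

D_KL(P||Q) = 0.3342 ≥ 0 ✓

This non-negativity is a fundamental property: relative entropy cannot be negative because it measures how different Q is from P.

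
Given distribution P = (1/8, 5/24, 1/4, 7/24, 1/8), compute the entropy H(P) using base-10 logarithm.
0.6743 dits

Shannon entropy is H(X) = -Σ p(x) log p(x).

For P = (1/8, 5/24, 1/4, 7/24, 1/8):
H = -1/8 × log_10(1/8) -5/24 × log_10(5/24) -1/4 × log_10(1/4) -7/24 × log_10(7/24) -1/8 × log_10(1/8)
H = 0.6743 dits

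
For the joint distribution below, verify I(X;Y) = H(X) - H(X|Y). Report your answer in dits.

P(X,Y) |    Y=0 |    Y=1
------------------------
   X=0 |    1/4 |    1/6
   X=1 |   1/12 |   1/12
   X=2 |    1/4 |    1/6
I(X;Y) = 0.0012 dits

Mutual information has multiple equivalent forms:
- I(X;Y) = H(X) - H(X|Y)
- I(X;Y) = H(Y) - H(Y|X)
- I(X;Y) = H(X) + H(Y) - H(X,Y)

Computing all quantities:
H(X) = 0.4465, H(Y) = 0.2950, H(X,Y) = 0.7403
H(X|Y) = 0.4453, H(Y|X) = 0.2937

Verification:
H(X) - H(X|Y) = 0.4465 - 0.4453 = 0.0012
H(Y) - H(Y|X) = 0.2950 - 0.2937 = 0.0012
H(X) + H(Y) - H(X,Y) = 0.4465 + 0.2950 - 0.7403 = 0.0012

All forms give I(X;Y) = 0.0012 dits. ✓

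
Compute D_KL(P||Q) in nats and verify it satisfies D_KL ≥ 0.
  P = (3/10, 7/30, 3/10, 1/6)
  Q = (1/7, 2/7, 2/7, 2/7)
0.1001 nats

KL divergence satisfies the Gibbs inequality: D_KL(P||Q) ≥ 0 for all distributions P, Q.

D_KL(P||Q) = Σ p(x) log(p(x)/q(x))
Term by term:
  x=0: 3/10 × log_e[(3/10)/(1/7)] = 0.2226
  x=1: 7/30 × log_e[(7/30)/(2/7)] = -0.0473
  x=2: 3/10 × log_e[(3/10)/(2/7)] = 0.0146
  x=3: 1/6 × log_e[(1/6)/(2/7)] = -0.0898
D_KL(P||Q) = 0.1001 nats

D_KL(P||Q) = 0.1001 ≥ 0 ✓

This non-negativity is a fundamental property: relative entropy cannot be negative because it measures how different Q is from P.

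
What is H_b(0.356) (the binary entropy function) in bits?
0.9393 bits

The binary entropy function is:
H(p) = -p log(p) - (1-p) log(1-p)

H(0.356) = -0.356 × log_2(0.356) - 0.644 × log_2(0.644)
H(0.356) = 0.9393 bits

Note: Binary entropy is maximized at p=0.5 (H=1 bit) and minimized at p=0 or p=1 (H=0).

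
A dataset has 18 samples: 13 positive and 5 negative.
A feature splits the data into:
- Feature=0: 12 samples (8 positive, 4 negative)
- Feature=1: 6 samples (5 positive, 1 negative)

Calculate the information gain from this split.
0.0235 bits

Information Gain = H(Y) - H(Y|Feature)

Before split:
P(positive) = 13/18 = 0.7222
H(Y) = 0.8524 bits

After split:
Feature=0: H = 0.9183 bits (weight = 12/18)
Feature=1: H = 0.6500 bits (weight = 6/18)
H(Y|Feature) = (12/18)×0.9183 + (6/18)×0.6500 = 0.8289 bits

Information Gain = 0.8524 - 0.8289 = 0.0235 bits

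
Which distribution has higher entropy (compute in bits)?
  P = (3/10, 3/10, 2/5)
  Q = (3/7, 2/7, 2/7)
P

Computing entropies in bits:
H(P) = 1.5710
H(Q) = 1.5567

Distribution P has higher entropy.

Intuition: The distribution closer to uniform (more spread out) has higher entropy.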